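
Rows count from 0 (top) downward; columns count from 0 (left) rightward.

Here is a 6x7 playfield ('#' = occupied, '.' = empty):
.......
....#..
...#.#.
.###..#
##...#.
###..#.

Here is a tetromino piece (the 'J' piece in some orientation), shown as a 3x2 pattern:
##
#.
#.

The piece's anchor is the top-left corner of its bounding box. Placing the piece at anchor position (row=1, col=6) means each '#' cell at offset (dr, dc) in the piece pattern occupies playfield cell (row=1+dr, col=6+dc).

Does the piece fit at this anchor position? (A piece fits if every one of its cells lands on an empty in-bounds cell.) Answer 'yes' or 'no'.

Check each piece cell at anchor (1, 6):
  offset (0,0) -> (1,6): empty -> OK
  offset (0,1) -> (1,7): out of bounds -> FAIL
  offset (1,0) -> (2,6): empty -> OK
  offset (2,0) -> (3,6): occupied ('#') -> FAIL
All cells valid: no

Answer: no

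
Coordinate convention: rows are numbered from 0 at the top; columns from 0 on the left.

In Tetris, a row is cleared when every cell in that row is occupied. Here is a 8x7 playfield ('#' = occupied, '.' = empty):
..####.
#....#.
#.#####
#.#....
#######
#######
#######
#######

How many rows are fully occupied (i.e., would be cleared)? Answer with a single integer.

Answer: 4

Derivation:
Check each row:
  row 0: 3 empty cells -> not full
  row 1: 5 empty cells -> not full
  row 2: 1 empty cell -> not full
  row 3: 5 empty cells -> not full
  row 4: 0 empty cells -> FULL (clear)
  row 5: 0 empty cells -> FULL (clear)
  row 6: 0 empty cells -> FULL (clear)
  row 7: 0 empty cells -> FULL (clear)
Total rows cleared: 4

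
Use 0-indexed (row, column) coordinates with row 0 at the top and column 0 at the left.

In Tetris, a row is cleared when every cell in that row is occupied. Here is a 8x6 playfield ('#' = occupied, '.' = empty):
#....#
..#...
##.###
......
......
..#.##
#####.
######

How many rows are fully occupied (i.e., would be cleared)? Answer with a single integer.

Check each row:
  row 0: 4 empty cells -> not full
  row 1: 5 empty cells -> not full
  row 2: 1 empty cell -> not full
  row 3: 6 empty cells -> not full
  row 4: 6 empty cells -> not full
  row 5: 3 empty cells -> not full
  row 6: 1 empty cell -> not full
  row 7: 0 empty cells -> FULL (clear)
Total rows cleared: 1

Answer: 1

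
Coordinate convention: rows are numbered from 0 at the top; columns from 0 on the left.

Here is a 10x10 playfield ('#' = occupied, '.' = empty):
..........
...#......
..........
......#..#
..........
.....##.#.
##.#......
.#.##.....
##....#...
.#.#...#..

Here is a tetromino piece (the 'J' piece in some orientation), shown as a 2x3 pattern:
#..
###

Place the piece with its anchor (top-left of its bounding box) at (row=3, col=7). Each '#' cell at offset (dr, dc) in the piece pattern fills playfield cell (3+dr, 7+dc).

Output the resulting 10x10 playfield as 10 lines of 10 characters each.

Fill (3+0,7+0) = (3,7)
Fill (3+1,7+0) = (4,7)
Fill (3+1,7+1) = (4,8)
Fill (3+1,7+2) = (4,9)

Answer: ..........
...#......
..........
......##.#
.......###
.....##.#.
##.#......
.#.##.....
##....#...
.#.#...#..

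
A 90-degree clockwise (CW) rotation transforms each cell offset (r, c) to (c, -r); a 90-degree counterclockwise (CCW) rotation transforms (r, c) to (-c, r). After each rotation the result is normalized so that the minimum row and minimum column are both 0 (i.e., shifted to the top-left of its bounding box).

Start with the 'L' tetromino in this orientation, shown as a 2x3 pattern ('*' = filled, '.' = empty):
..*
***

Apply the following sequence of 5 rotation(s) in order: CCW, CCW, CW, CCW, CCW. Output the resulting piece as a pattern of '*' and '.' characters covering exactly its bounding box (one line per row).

Start:
..*
***
After rotation 1 (CCW):
**
.*
.*
After rotation 2 (CCW):
***
*..
After rotation 3 (CW):
**
.*
.*
After rotation 4 (CCW):
***
*..
After rotation 5 (CCW):
*.
*.
**

Answer: *.
*.
**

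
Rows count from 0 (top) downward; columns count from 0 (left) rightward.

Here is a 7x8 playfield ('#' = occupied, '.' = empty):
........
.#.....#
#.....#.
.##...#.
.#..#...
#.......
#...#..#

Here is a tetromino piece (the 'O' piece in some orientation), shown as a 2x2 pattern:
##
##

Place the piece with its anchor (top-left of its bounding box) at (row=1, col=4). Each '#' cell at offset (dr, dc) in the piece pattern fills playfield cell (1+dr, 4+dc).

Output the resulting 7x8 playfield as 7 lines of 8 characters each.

Answer: ........
.#..##.#
#...###.
.##...#.
.#..#...
#.......
#...#..#

Derivation:
Fill (1+0,4+0) = (1,4)
Fill (1+0,4+1) = (1,5)
Fill (1+1,4+0) = (2,4)
Fill (1+1,4+1) = (2,5)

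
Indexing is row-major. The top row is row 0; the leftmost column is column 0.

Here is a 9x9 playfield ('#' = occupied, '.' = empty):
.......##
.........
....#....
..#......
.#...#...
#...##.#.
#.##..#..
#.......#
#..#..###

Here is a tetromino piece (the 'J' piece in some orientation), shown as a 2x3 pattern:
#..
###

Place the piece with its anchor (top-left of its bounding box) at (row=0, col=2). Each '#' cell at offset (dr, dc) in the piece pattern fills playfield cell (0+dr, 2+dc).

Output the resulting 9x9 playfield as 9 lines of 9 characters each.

Answer: ..#....##
..###....
....#....
..#......
.#...#...
#...##.#.
#.##..#..
#.......#
#..#..###

Derivation:
Fill (0+0,2+0) = (0,2)
Fill (0+1,2+0) = (1,2)
Fill (0+1,2+1) = (1,3)
Fill (0+1,2+2) = (1,4)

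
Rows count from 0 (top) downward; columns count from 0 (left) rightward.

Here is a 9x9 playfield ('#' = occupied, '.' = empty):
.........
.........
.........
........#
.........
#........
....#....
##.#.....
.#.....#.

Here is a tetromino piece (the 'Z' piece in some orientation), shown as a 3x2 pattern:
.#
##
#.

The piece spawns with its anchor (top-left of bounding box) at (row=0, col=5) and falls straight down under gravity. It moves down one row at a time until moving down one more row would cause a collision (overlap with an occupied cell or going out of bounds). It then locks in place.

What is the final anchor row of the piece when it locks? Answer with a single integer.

Spawn at (row=0, col=5). Try each row:
  row 0: fits
  row 1: fits
  row 2: fits
  row 3: fits
  row 4: fits
  row 5: fits
  row 6: fits
  row 7: blocked -> lock at row 6

Answer: 6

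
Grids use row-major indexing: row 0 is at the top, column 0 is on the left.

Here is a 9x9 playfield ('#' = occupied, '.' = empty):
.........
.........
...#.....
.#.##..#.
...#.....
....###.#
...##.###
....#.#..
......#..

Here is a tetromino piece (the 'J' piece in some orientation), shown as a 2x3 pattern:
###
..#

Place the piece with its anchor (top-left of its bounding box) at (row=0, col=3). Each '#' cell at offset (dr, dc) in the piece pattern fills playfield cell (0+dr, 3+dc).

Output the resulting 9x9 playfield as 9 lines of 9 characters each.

Answer: ...###...
.....#...
...#.....
.#.##..#.
...#.....
....###.#
...##.###
....#.#..
......#..

Derivation:
Fill (0+0,3+0) = (0,3)
Fill (0+0,3+1) = (0,4)
Fill (0+0,3+2) = (0,5)
Fill (0+1,3+2) = (1,5)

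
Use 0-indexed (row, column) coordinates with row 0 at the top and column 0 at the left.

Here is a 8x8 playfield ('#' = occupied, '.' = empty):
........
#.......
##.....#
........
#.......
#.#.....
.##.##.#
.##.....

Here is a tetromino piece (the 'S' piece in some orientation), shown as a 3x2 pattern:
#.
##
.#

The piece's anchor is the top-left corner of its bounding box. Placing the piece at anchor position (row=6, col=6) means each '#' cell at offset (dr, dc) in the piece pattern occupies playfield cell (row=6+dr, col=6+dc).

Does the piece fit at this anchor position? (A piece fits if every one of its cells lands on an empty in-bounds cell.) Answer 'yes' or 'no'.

Check each piece cell at anchor (6, 6):
  offset (0,0) -> (6,6): empty -> OK
  offset (1,0) -> (7,6): empty -> OK
  offset (1,1) -> (7,7): empty -> OK
  offset (2,1) -> (8,7): out of bounds -> FAIL
All cells valid: no

Answer: no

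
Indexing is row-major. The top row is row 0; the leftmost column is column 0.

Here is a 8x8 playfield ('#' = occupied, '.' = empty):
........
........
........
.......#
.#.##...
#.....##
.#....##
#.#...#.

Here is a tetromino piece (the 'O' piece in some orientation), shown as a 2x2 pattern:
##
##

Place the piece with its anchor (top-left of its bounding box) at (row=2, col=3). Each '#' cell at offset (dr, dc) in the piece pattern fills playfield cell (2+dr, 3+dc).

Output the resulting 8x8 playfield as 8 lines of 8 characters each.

Fill (2+0,3+0) = (2,3)
Fill (2+0,3+1) = (2,4)
Fill (2+1,3+0) = (3,3)
Fill (2+1,3+1) = (3,4)

Answer: ........
........
...##...
...##..#
.#.##...
#.....##
.#....##
#.#...#.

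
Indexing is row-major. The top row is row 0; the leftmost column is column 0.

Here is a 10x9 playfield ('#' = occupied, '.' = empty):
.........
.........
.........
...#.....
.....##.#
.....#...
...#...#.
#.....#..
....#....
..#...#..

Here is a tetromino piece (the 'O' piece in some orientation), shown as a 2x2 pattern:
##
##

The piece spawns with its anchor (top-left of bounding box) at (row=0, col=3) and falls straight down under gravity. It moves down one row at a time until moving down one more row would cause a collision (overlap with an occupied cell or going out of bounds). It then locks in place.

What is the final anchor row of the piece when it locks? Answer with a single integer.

Answer: 1

Derivation:
Spawn at (row=0, col=3). Try each row:
  row 0: fits
  row 1: fits
  row 2: blocked -> lock at row 1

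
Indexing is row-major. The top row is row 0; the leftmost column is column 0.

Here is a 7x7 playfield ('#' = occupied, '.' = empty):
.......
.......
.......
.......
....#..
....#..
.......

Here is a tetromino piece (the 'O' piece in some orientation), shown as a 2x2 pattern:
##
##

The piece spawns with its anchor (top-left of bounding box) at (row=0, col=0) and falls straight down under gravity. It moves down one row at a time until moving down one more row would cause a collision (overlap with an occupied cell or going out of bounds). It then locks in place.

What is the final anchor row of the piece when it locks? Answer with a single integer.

Spawn at (row=0, col=0). Try each row:
  row 0: fits
  row 1: fits
  row 2: fits
  row 3: fits
  row 4: fits
  row 5: fits
  row 6: blocked -> lock at row 5

Answer: 5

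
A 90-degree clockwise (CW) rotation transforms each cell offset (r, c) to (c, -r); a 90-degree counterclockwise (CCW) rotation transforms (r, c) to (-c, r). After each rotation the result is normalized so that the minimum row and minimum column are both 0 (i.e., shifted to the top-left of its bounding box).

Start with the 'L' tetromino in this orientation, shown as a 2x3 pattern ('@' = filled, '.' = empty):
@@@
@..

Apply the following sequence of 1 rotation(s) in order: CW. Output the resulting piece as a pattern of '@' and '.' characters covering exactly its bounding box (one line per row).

Start:
@@@
@..
After rotation 1 (CW):
@@
.@
.@

Answer: @@
.@
.@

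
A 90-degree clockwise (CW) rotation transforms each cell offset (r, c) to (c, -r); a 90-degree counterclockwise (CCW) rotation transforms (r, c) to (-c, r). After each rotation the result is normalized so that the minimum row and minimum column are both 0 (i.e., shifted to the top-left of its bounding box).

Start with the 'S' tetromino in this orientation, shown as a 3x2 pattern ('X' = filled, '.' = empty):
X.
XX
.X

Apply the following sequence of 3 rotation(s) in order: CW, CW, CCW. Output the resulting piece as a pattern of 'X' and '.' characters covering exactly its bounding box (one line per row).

Start:
X.
XX
.X
After rotation 1 (CW):
.XX
XX.
After rotation 2 (CW):
X.
XX
.X
After rotation 3 (CCW):
.XX
XX.

Answer: .XX
XX.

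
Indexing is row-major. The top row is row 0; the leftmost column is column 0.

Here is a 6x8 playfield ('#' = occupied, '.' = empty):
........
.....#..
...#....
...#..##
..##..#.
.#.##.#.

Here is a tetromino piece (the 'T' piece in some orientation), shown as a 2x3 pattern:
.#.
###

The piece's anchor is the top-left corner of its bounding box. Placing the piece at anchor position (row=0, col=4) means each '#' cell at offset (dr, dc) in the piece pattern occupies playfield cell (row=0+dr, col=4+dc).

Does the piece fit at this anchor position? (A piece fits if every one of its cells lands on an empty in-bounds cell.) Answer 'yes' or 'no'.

Answer: no

Derivation:
Check each piece cell at anchor (0, 4):
  offset (0,1) -> (0,5): empty -> OK
  offset (1,0) -> (1,4): empty -> OK
  offset (1,1) -> (1,5): occupied ('#') -> FAIL
  offset (1,2) -> (1,6): empty -> OK
All cells valid: no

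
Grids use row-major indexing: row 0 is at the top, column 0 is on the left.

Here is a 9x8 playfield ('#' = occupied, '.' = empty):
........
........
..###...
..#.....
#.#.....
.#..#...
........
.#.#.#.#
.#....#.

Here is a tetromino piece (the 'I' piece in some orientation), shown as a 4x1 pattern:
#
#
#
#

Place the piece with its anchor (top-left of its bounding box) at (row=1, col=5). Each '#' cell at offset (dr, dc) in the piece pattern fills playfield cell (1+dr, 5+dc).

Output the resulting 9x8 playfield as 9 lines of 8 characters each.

Fill (1+0,5+0) = (1,5)
Fill (1+1,5+0) = (2,5)
Fill (1+2,5+0) = (3,5)
Fill (1+3,5+0) = (4,5)

Answer: ........
.....#..
..####..
..#..#..
#.#..#..
.#..#...
........
.#.#.#.#
.#....#.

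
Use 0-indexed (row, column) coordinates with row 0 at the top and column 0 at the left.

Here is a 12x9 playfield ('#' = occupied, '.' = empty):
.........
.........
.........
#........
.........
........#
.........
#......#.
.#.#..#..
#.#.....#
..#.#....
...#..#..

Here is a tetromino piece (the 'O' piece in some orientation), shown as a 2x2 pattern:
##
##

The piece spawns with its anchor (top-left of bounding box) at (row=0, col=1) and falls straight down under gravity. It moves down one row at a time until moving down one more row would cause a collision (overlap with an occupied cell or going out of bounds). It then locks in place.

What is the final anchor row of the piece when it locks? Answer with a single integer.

Answer: 6

Derivation:
Spawn at (row=0, col=1). Try each row:
  row 0: fits
  row 1: fits
  row 2: fits
  row 3: fits
  row 4: fits
  row 5: fits
  row 6: fits
  row 7: blocked -> lock at row 6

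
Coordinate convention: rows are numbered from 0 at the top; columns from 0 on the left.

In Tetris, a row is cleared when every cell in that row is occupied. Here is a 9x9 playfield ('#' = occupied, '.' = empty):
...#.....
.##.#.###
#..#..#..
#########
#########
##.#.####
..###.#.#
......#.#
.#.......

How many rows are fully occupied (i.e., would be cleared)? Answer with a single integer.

Check each row:
  row 0: 8 empty cells -> not full
  row 1: 3 empty cells -> not full
  row 2: 6 empty cells -> not full
  row 3: 0 empty cells -> FULL (clear)
  row 4: 0 empty cells -> FULL (clear)
  row 5: 2 empty cells -> not full
  row 6: 4 empty cells -> not full
  row 7: 7 empty cells -> not full
  row 8: 8 empty cells -> not full
Total rows cleared: 2

Answer: 2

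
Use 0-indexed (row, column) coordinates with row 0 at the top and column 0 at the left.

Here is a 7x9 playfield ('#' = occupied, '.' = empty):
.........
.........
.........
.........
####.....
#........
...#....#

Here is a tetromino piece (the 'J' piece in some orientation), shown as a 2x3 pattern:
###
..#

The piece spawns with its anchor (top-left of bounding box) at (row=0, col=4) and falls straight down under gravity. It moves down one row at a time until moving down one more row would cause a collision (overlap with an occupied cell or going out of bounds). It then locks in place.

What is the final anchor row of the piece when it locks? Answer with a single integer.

Answer: 5

Derivation:
Spawn at (row=0, col=4). Try each row:
  row 0: fits
  row 1: fits
  row 2: fits
  row 3: fits
  row 4: fits
  row 5: fits
  row 6: blocked -> lock at row 5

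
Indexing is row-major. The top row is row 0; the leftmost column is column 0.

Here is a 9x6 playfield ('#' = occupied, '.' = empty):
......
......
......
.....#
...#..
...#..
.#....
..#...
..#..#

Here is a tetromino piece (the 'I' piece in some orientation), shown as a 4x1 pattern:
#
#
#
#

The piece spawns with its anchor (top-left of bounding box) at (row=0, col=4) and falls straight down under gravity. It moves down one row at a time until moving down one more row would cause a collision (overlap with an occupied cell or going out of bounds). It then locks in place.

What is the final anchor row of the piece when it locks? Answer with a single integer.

Spawn at (row=0, col=4). Try each row:
  row 0: fits
  row 1: fits
  row 2: fits
  row 3: fits
  row 4: fits
  row 5: fits
  row 6: blocked -> lock at row 5

Answer: 5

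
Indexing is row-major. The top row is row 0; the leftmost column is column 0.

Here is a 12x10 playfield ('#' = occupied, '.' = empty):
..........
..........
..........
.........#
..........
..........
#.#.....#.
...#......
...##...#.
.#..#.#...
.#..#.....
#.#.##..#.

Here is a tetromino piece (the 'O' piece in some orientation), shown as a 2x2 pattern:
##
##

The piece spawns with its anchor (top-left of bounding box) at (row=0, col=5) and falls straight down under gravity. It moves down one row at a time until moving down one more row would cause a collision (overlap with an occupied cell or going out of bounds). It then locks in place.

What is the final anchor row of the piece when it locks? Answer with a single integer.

Answer: 7

Derivation:
Spawn at (row=0, col=5). Try each row:
  row 0: fits
  row 1: fits
  row 2: fits
  row 3: fits
  row 4: fits
  row 5: fits
  row 6: fits
  row 7: fits
  row 8: blocked -> lock at row 7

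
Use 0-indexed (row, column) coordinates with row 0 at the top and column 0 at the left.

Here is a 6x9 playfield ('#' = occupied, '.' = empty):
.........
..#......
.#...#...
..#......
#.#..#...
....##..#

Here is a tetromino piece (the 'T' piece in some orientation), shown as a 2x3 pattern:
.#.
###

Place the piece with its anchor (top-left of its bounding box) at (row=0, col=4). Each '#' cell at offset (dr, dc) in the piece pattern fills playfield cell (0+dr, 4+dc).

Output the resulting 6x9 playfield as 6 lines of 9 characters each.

Answer: .....#...
..#.###..
.#...#...
..#......
#.#..#...
....##..#

Derivation:
Fill (0+0,4+1) = (0,5)
Fill (0+1,4+0) = (1,4)
Fill (0+1,4+1) = (1,5)
Fill (0+1,4+2) = (1,6)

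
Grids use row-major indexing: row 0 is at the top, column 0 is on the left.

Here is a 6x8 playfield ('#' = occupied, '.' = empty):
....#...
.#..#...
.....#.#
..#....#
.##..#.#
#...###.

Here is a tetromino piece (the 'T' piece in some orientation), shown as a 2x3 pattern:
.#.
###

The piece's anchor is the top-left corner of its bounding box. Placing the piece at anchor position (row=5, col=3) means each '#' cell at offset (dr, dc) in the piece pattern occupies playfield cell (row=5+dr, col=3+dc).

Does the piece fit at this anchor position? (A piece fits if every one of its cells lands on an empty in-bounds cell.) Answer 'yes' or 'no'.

Check each piece cell at anchor (5, 3):
  offset (0,1) -> (5,4): occupied ('#') -> FAIL
  offset (1,0) -> (6,3): out of bounds -> FAIL
  offset (1,1) -> (6,4): out of bounds -> FAIL
  offset (1,2) -> (6,5): out of bounds -> FAIL
All cells valid: no

Answer: no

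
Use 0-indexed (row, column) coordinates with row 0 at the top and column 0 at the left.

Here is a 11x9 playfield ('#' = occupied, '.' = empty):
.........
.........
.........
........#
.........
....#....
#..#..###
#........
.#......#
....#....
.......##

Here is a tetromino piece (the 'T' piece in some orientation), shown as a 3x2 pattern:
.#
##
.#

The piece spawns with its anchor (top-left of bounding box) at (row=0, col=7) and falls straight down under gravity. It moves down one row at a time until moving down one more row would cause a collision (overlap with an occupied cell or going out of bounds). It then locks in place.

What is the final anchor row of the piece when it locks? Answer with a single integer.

Spawn at (row=0, col=7). Try each row:
  row 0: fits
  row 1: blocked -> lock at row 0

Answer: 0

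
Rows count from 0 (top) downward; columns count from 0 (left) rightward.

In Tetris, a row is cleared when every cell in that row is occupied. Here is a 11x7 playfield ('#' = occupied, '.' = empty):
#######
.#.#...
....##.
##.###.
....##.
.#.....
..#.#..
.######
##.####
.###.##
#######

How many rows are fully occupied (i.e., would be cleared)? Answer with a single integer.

Answer: 2

Derivation:
Check each row:
  row 0: 0 empty cells -> FULL (clear)
  row 1: 5 empty cells -> not full
  row 2: 5 empty cells -> not full
  row 3: 2 empty cells -> not full
  row 4: 5 empty cells -> not full
  row 5: 6 empty cells -> not full
  row 6: 5 empty cells -> not full
  row 7: 1 empty cell -> not full
  row 8: 1 empty cell -> not full
  row 9: 2 empty cells -> not full
  row 10: 0 empty cells -> FULL (clear)
Total rows cleared: 2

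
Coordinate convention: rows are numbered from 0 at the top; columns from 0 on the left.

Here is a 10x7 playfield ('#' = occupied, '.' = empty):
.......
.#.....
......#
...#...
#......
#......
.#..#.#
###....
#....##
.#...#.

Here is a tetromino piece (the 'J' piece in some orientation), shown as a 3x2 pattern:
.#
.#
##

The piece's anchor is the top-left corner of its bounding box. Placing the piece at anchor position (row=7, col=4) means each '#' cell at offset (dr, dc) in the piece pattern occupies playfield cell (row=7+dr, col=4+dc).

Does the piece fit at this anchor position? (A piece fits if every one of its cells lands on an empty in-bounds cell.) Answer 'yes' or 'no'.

Check each piece cell at anchor (7, 4):
  offset (0,1) -> (7,5): empty -> OK
  offset (1,1) -> (8,5): occupied ('#') -> FAIL
  offset (2,0) -> (9,4): empty -> OK
  offset (2,1) -> (9,5): occupied ('#') -> FAIL
All cells valid: no

Answer: no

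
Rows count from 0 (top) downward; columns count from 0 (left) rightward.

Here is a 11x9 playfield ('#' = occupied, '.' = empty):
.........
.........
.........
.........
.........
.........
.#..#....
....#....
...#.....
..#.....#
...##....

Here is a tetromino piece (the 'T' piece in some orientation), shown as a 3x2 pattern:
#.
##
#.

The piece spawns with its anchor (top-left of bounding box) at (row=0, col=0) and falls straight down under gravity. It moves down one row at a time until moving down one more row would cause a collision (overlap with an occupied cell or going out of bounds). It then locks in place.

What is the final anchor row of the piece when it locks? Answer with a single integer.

Spawn at (row=0, col=0). Try each row:
  row 0: fits
  row 1: fits
  row 2: fits
  row 3: fits
  row 4: fits
  row 5: blocked -> lock at row 4

Answer: 4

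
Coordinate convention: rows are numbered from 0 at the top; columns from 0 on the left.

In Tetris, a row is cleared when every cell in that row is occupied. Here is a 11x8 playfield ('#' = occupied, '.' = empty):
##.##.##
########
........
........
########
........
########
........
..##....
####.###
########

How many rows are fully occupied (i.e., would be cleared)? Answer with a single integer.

Answer: 4

Derivation:
Check each row:
  row 0: 2 empty cells -> not full
  row 1: 0 empty cells -> FULL (clear)
  row 2: 8 empty cells -> not full
  row 3: 8 empty cells -> not full
  row 4: 0 empty cells -> FULL (clear)
  row 5: 8 empty cells -> not full
  row 6: 0 empty cells -> FULL (clear)
  row 7: 8 empty cells -> not full
  row 8: 6 empty cells -> not full
  row 9: 1 empty cell -> not full
  row 10: 0 empty cells -> FULL (clear)
Total rows cleared: 4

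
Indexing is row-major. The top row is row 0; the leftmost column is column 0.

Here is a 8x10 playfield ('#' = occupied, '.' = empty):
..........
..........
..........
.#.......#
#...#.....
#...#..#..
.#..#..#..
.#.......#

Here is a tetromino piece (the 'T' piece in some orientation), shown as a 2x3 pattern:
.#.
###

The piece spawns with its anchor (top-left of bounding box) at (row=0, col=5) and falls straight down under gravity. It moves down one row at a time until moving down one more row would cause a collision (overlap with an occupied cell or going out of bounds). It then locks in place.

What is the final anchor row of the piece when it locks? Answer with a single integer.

Spawn at (row=0, col=5). Try each row:
  row 0: fits
  row 1: fits
  row 2: fits
  row 3: fits
  row 4: blocked -> lock at row 3

Answer: 3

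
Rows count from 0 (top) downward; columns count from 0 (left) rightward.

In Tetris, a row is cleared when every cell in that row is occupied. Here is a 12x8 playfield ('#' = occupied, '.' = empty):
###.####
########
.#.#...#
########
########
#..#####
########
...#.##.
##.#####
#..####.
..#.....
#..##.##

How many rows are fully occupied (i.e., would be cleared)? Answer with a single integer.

Answer: 4

Derivation:
Check each row:
  row 0: 1 empty cell -> not full
  row 1: 0 empty cells -> FULL (clear)
  row 2: 5 empty cells -> not full
  row 3: 0 empty cells -> FULL (clear)
  row 4: 0 empty cells -> FULL (clear)
  row 5: 2 empty cells -> not full
  row 6: 0 empty cells -> FULL (clear)
  row 7: 5 empty cells -> not full
  row 8: 1 empty cell -> not full
  row 9: 3 empty cells -> not full
  row 10: 7 empty cells -> not full
  row 11: 3 empty cells -> not full
Total rows cleared: 4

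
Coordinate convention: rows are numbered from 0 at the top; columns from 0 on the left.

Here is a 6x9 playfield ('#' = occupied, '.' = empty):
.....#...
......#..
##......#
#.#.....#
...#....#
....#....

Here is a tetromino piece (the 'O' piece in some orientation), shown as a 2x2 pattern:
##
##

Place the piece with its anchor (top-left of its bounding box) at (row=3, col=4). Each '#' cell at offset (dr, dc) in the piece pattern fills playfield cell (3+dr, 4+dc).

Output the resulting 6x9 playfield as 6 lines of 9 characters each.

Fill (3+0,4+0) = (3,4)
Fill (3+0,4+1) = (3,5)
Fill (3+1,4+0) = (4,4)
Fill (3+1,4+1) = (4,5)

Answer: .....#...
......#..
##......#
#.#.##..#
...###..#
....#....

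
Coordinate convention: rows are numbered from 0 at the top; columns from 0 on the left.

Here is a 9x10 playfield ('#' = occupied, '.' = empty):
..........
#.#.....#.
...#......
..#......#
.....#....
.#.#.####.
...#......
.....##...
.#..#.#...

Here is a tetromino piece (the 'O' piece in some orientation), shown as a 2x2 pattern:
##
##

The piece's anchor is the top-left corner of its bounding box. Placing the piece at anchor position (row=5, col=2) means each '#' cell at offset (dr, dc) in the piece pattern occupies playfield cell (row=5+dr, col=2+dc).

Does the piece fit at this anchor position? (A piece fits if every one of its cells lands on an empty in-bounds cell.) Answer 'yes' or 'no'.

Check each piece cell at anchor (5, 2):
  offset (0,0) -> (5,2): empty -> OK
  offset (0,1) -> (5,3): occupied ('#') -> FAIL
  offset (1,0) -> (6,2): empty -> OK
  offset (1,1) -> (6,3): occupied ('#') -> FAIL
All cells valid: no

Answer: no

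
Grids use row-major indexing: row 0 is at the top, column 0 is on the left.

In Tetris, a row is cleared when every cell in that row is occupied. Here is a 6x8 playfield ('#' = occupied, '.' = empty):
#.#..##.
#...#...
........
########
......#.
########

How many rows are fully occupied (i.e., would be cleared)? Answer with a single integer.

Answer: 2

Derivation:
Check each row:
  row 0: 4 empty cells -> not full
  row 1: 6 empty cells -> not full
  row 2: 8 empty cells -> not full
  row 3: 0 empty cells -> FULL (clear)
  row 4: 7 empty cells -> not full
  row 5: 0 empty cells -> FULL (clear)
Total rows cleared: 2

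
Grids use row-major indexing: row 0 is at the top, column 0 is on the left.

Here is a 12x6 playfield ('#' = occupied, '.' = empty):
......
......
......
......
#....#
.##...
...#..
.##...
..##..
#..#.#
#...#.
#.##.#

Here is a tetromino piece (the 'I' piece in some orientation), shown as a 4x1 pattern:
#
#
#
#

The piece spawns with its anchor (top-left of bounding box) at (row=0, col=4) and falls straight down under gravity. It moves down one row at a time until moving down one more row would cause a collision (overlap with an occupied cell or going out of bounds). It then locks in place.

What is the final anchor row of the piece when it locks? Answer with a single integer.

Spawn at (row=0, col=4). Try each row:
  row 0: fits
  row 1: fits
  row 2: fits
  row 3: fits
  row 4: fits
  row 5: fits
  row 6: fits
  row 7: blocked -> lock at row 6

Answer: 6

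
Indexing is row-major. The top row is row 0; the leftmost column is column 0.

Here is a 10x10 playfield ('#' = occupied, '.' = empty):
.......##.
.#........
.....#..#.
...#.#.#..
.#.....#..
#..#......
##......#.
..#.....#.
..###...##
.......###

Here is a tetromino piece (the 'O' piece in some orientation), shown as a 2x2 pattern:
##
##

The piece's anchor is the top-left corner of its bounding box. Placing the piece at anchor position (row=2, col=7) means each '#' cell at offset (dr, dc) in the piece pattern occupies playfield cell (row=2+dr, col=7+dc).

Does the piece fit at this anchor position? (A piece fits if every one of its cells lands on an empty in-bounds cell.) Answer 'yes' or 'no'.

Check each piece cell at anchor (2, 7):
  offset (0,0) -> (2,7): empty -> OK
  offset (0,1) -> (2,8): occupied ('#') -> FAIL
  offset (1,0) -> (3,7): occupied ('#') -> FAIL
  offset (1,1) -> (3,8): empty -> OK
All cells valid: no

Answer: no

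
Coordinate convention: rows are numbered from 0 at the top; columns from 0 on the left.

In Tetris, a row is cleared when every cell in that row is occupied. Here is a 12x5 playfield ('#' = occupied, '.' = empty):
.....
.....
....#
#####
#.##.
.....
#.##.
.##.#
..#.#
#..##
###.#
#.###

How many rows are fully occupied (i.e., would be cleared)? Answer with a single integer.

Check each row:
  row 0: 5 empty cells -> not full
  row 1: 5 empty cells -> not full
  row 2: 4 empty cells -> not full
  row 3: 0 empty cells -> FULL (clear)
  row 4: 2 empty cells -> not full
  row 5: 5 empty cells -> not full
  row 6: 2 empty cells -> not full
  row 7: 2 empty cells -> not full
  row 8: 3 empty cells -> not full
  row 9: 2 empty cells -> not full
  row 10: 1 empty cell -> not full
  row 11: 1 empty cell -> not full
Total rows cleared: 1

Answer: 1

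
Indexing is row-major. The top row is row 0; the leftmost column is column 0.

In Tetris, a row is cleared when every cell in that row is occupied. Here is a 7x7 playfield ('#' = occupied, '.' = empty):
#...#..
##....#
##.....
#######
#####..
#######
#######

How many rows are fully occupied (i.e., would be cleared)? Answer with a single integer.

Answer: 3

Derivation:
Check each row:
  row 0: 5 empty cells -> not full
  row 1: 4 empty cells -> not full
  row 2: 5 empty cells -> not full
  row 3: 0 empty cells -> FULL (clear)
  row 4: 2 empty cells -> not full
  row 5: 0 empty cells -> FULL (clear)
  row 6: 0 empty cells -> FULL (clear)
Total rows cleared: 3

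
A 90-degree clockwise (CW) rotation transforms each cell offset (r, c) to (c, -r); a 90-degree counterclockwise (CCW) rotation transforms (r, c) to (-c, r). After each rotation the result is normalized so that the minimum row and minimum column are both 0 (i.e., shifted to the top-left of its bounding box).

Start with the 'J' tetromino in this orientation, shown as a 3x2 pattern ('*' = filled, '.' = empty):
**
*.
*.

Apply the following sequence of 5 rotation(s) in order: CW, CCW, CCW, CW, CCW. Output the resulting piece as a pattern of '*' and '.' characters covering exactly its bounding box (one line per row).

Start:
**
*.
*.
After rotation 1 (CW):
***
..*
After rotation 2 (CCW):
**
*.
*.
After rotation 3 (CCW):
*..
***
After rotation 4 (CW):
**
*.
*.
After rotation 5 (CCW):
*..
***

Answer: *..
***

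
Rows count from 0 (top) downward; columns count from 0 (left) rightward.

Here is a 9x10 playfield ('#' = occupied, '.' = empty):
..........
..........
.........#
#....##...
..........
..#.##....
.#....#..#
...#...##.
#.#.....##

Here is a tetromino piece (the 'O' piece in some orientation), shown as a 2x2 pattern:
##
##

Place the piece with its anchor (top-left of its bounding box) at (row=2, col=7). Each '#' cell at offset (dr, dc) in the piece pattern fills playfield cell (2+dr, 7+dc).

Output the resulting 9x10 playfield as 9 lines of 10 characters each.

Answer: ..........
..........
.......###
#....####.
..........
..#.##....
.#....#..#
...#...##.
#.#.....##

Derivation:
Fill (2+0,7+0) = (2,7)
Fill (2+0,7+1) = (2,8)
Fill (2+1,7+0) = (3,7)
Fill (2+1,7+1) = (3,8)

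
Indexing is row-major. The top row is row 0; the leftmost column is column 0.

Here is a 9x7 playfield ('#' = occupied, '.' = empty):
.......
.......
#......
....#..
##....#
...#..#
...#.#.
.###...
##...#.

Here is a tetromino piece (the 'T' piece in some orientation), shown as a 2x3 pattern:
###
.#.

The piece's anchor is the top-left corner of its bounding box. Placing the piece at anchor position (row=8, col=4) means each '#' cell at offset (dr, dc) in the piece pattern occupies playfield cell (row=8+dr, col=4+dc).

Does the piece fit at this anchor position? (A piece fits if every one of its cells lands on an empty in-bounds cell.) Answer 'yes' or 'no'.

Answer: no

Derivation:
Check each piece cell at anchor (8, 4):
  offset (0,0) -> (8,4): empty -> OK
  offset (0,1) -> (8,5): occupied ('#') -> FAIL
  offset (0,2) -> (8,6): empty -> OK
  offset (1,1) -> (9,5): out of bounds -> FAIL
All cells valid: no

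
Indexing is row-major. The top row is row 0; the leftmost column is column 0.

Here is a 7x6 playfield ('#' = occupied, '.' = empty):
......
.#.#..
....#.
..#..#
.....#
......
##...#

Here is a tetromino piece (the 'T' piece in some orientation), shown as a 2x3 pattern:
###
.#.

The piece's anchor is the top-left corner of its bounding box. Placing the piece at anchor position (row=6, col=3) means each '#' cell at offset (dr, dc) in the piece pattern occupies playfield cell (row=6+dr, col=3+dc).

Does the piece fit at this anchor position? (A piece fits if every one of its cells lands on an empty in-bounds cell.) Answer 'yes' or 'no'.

Check each piece cell at anchor (6, 3):
  offset (0,0) -> (6,3): empty -> OK
  offset (0,1) -> (6,4): empty -> OK
  offset (0,2) -> (6,5): occupied ('#') -> FAIL
  offset (1,1) -> (7,4): out of bounds -> FAIL
All cells valid: no

Answer: no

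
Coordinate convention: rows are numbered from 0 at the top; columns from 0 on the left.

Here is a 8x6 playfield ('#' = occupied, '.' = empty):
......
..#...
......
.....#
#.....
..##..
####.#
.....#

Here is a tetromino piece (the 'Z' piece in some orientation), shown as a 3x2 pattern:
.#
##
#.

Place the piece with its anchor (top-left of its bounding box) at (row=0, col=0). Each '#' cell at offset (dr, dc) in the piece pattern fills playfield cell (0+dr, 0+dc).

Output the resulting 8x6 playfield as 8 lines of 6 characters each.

Answer: .#....
###...
#.....
.....#
#.....
..##..
####.#
.....#

Derivation:
Fill (0+0,0+1) = (0,1)
Fill (0+1,0+0) = (1,0)
Fill (0+1,0+1) = (1,1)
Fill (0+2,0+0) = (2,0)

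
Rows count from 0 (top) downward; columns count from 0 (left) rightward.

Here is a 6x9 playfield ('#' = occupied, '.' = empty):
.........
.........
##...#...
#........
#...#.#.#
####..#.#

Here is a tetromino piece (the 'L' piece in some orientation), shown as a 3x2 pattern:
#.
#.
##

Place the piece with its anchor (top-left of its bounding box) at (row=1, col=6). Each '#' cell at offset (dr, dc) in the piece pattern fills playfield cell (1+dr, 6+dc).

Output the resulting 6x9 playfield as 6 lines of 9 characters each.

Fill (1+0,6+0) = (1,6)
Fill (1+1,6+0) = (2,6)
Fill (1+2,6+0) = (3,6)
Fill (1+2,6+1) = (3,7)

Answer: .........
......#..
##...##..
#.....##.
#...#.#.#
####..#.#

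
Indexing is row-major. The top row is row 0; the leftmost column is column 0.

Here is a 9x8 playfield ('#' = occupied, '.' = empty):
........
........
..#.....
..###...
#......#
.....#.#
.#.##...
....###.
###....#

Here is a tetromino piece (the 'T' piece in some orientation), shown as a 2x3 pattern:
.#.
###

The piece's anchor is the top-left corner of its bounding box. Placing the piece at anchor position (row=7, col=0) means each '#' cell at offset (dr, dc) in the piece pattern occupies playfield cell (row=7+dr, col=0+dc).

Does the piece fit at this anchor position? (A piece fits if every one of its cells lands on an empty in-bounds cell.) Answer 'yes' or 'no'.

Check each piece cell at anchor (7, 0):
  offset (0,1) -> (7,1): empty -> OK
  offset (1,0) -> (8,0): occupied ('#') -> FAIL
  offset (1,1) -> (8,1): occupied ('#') -> FAIL
  offset (1,2) -> (8,2): occupied ('#') -> FAIL
All cells valid: no

Answer: no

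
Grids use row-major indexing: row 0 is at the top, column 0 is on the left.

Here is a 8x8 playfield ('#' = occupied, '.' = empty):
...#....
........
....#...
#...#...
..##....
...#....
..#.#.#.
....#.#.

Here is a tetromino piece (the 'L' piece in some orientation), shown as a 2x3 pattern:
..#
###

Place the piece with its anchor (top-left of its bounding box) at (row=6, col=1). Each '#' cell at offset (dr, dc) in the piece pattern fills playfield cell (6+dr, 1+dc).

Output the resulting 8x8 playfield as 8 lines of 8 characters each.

Fill (6+0,1+2) = (6,3)
Fill (6+1,1+0) = (7,1)
Fill (6+1,1+1) = (7,2)
Fill (6+1,1+2) = (7,3)

Answer: ...#....
........
....#...
#...#...
..##....
...#....
..###.#.
.####.#.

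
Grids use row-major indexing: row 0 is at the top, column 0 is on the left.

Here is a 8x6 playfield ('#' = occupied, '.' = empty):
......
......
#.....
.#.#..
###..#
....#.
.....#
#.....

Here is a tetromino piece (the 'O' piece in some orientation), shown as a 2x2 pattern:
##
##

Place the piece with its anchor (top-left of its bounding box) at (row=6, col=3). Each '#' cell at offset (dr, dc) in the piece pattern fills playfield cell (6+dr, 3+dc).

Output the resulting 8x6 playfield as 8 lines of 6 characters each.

Fill (6+0,3+0) = (6,3)
Fill (6+0,3+1) = (6,4)
Fill (6+1,3+0) = (7,3)
Fill (6+1,3+1) = (7,4)

Answer: ......
......
#.....
.#.#..
###..#
....#.
...###
#..##.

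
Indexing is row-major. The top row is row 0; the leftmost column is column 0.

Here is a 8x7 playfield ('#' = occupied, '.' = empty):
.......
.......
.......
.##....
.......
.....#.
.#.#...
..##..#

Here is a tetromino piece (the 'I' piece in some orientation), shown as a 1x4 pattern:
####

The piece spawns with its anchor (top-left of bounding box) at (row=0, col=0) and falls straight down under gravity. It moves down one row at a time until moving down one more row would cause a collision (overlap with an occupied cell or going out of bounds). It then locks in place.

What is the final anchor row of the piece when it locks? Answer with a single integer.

Spawn at (row=0, col=0). Try each row:
  row 0: fits
  row 1: fits
  row 2: fits
  row 3: blocked -> lock at row 2

Answer: 2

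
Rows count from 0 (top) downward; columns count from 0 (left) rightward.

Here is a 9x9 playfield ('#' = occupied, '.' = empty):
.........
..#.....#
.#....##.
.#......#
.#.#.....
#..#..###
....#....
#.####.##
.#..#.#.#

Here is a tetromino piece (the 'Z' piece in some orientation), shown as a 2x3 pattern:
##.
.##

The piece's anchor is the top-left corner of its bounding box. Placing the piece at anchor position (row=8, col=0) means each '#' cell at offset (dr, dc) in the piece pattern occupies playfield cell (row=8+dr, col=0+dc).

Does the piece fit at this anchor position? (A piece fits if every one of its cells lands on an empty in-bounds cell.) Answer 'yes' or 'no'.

Answer: no

Derivation:
Check each piece cell at anchor (8, 0):
  offset (0,0) -> (8,0): empty -> OK
  offset (0,1) -> (8,1): occupied ('#') -> FAIL
  offset (1,1) -> (9,1): out of bounds -> FAIL
  offset (1,2) -> (9,2): out of bounds -> FAIL
All cells valid: no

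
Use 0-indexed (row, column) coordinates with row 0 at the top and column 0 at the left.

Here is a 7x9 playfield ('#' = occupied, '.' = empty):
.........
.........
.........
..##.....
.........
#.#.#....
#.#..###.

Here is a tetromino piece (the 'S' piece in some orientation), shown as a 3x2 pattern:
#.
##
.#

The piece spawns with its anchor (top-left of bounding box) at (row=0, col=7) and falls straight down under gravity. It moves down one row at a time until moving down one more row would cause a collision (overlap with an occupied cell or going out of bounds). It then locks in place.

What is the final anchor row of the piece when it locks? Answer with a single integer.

Answer: 4

Derivation:
Spawn at (row=0, col=7). Try each row:
  row 0: fits
  row 1: fits
  row 2: fits
  row 3: fits
  row 4: fits
  row 5: blocked -> lock at row 4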